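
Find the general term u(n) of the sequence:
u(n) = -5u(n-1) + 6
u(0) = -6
First-order linear non-homogeneous.
Homogeneous solution: u_h(n) = A·(-5)^n.
Try constant particular solution u_p = K: K = -5K + 6 ⇒ K = 1.
General: u(n) = A·(-5)^n + 1.
Apply u(0) = -6: A + 1 = -6 ⇒ A = -7.
So u(n) = 1 - 7 \left(-5\right)^{n}.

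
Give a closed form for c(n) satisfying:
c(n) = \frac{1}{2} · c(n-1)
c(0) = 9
Pure geometric recurrence with ratio \frac{1}{2}.
By induction c(n) = c(0) · (\frac{1}{2})^n = 9 \cdot 2^{- n}.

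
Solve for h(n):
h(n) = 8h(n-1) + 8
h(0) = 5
First-order linear non-homogeneous.
Homogeneous solution: h_h(n) = A·(8)^n.
Try constant particular solution h_p = K: K = 8K + 8 ⇒ K = - \frac{8}{7}.
General: h(n) = A·(8)^n - \frac{8}{7}.
Apply h(0) = 5: A - \frac{8}{7} = 5 ⇒ A = \frac{43}{7}.
So h(n) = \frac{43 \cdot 8^{n}}{7} - \frac{8}{7}.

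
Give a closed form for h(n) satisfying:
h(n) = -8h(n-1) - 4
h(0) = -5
First-order linear non-homogeneous.
Homogeneous solution: h_h(n) = A·(-8)^n.
Try constant particular solution h_p = K: K = -8K - 4 ⇒ K = - \frac{4}{9}.
General: h(n) = A·(-8)^n - \frac{4}{9}.
Apply h(0) = -5: A - \frac{4}{9} = -5 ⇒ A = - \frac{41}{9}.
So h(n) = - \frac{41 \left(-8\right)^{n}}{9} - \frac{4}{9}.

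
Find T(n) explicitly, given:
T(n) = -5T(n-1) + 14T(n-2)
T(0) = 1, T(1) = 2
Characteristic equation: x² + 5x - 14 = 0, which factors as (x - (2))(x - (-7)) = 0.
Roots r₁ = 2, r₂ = -7 (distinct).
General solution: T(n) = A·(2)^n + B·(-7)^n.
From T(0) = 1: A + B = 1.
From T(1) = 2: 2A - 7B = 2.
Solving: A = 1, B = 0.
So T(n) = 2^{n}.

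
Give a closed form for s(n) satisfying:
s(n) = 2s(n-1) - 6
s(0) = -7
First-order linear non-homogeneous.
Homogeneous solution: s_h(n) = A·(2)^n.
Try constant particular solution s_p = K: K = 2K - 6 ⇒ K = 6.
General: s(n) = A·(2)^n + 6.
Apply s(0) = -7: A + 6 = -7 ⇒ A = -13.
So s(n) = 6 - 13 \cdot 2^{n}.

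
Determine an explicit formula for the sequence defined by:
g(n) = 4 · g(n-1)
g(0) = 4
Pure geometric recurrence with ratio 4.
By induction g(n) = g(0) · (4)^n = 4 \cdot 4^{n}.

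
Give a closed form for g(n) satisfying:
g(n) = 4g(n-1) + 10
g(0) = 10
First-order linear non-homogeneous.
Homogeneous solution: g_h(n) = A·(4)^n.
Try constant particular solution g_p = K: K = 4K + 10 ⇒ K = - \frac{10}{3}.
General: g(n) = A·(4)^n - \frac{10}{3}.
Apply g(0) = 10: A - \frac{10}{3} = 10 ⇒ A = \frac{40}{3}.
So g(n) = \frac{40 \cdot 4^{n}}{3} - \frac{10}{3}.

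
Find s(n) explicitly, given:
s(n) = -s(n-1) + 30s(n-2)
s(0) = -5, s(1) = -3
Characteristic equation: x² + x - 30 = 0, which factors as (x - (5))(x - (-6)) = 0.
Roots r₁ = 5, r₂ = -6 (distinct).
General solution: s(n) = A·(5)^n + B·(-6)^n.
From s(0) = -5: A + B = -5.
From s(1) = -3: 5A - 6B = -3.
Solving: A = -3, B = -2.
So s(n) = - 2 \left(-6\right)^{n} - 3 \cdot 5^{n}.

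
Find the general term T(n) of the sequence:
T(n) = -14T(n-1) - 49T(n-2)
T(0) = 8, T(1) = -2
Characteristic equation: x² + 14x + 49 = 0, which is (x - (-7))².
Repeated root r = -7.
General solution: T(n) = (A + Bn)·(-7)^n.
From T(0) = 8: A = 8.
From T(1) = -2: (A + B)·(-7) = -2 ⇒ B = - \frac{54}{7}.
So T(n) = \left(8 - \frac{54 n}{7}\right) \cdot (-7)^n.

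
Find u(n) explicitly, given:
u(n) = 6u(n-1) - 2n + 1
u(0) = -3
First-order linear with linear forcing.
Homogeneous solution: u_h(n) = A·(6)^n.
Try particular u_p(n) = pn + q. Substituting:
  pn + q = 6(p(n-1) + q) - 2n + 1.
Matching the n-coefficient: p = 6p - 2 ⇒ p = \frac{2}{5}.
Matching constants: q = -6p + 6q + 1 ⇒ q = \frac{7}{25}.
General: u(n) = A·(6)^n + \frac{2 n}{5} + \frac{7}{25}.
Apply u(0) = -3: A + \frac{7}{25} = -3 ⇒ A = - \frac{82}{25}.
So u(n) = - \frac{82 \cdot 6^{n}}{25} + \frac{2 n}{5} + \frac{7}{25}.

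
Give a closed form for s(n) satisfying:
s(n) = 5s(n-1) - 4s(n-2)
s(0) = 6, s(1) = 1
Characteristic equation: x² - 5x + 4 = 0, which factors as (x - (4))(x - (1)) = 0.
Roots r₁ = 4, r₂ = 1 (distinct).
General solution: s(n) = A·(4)^n + B·(1)^n.
From s(0) = 6: A + B = 6.
From s(1) = 1: 4A + B = 1.
Solving: A = - \frac{5}{3}, B = \frac{23}{3}.
So s(n) = \frac{23}{3} - \frac{5 \cdot 4^{n}}{3}.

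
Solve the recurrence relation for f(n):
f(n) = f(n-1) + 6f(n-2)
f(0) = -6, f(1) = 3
Characteristic equation: x² - x - 6 = 0, which factors as (x - (-2))(x - (3)) = 0.
Roots r₁ = -2, r₂ = 3 (distinct).
General solution: f(n) = A·(-2)^n + B·(3)^n.
From f(0) = -6: A + B = -6.
From f(1) = 3: -2A + 3B = 3.
Solving: A = - \frac{21}{5}, B = - \frac{9}{5}.
So f(n) = - \frac{21 \left(-2\right)^{n}}{5} - \frac{9 \cdot 3^{n}}{5}.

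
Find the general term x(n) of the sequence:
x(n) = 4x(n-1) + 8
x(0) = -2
First-order linear non-homogeneous.
Homogeneous solution: x_h(n) = A·(4)^n.
Try constant particular solution x_p = K: K = 4K + 8 ⇒ K = - \frac{8}{3}.
General: x(n) = A·(4)^n - \frac{8}{3}.
Apply x(0) = -2: A - \frac{8}{3} = -2 ⇒ A = \frac{2}{3}.
So x(n) = \frac{2 \cdot 4^{n}}{3} - \frac{8}{3}.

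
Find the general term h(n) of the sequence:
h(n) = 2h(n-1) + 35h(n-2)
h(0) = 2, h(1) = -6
Characteristic equation: x² - 2x - 35 = 0, which factors as (x - (-5))(x - (7)) = 0.
Roots r₁ = -5, r₂ = 7 (distinct).
General solution: h(n) = A·(-5)^n + B·(7)^n.
From h(0) = 2: A + B = 2.
From h(1) = -6: -5A + 7B = -6.
Solving: A = \frac{5}{3}, B = \frac{1}{3}.
So h(n) = \frac{5 \left(-5\right)^{n}}{3} + \frac{7^{n}}{3}.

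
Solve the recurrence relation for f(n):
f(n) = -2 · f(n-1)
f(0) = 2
Pure geometric recurrence with ratio -2.
By induction f(n) = f(0) · (-2)^n = 2 \left(-2\right)^{n}.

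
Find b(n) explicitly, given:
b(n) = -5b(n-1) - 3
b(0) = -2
First-order linear non-homogeneous.
Homogeneous solution: b_h(n) = A·(-5)^n.
Try constant particular solution b_p = K: K = -5K - 3 ⇒ K = - \frac{1}{2}.
General: b(n) = A·(-5)^n - \frac{1}{2}.
Apply b(0) = -2: A - \frac{1}{2} = -2 ⇒ A = - \frac{3}{2}.
So b(n) = - \frac{3 \left(-5\right)^{n}}{2} - \frac{1}{2}.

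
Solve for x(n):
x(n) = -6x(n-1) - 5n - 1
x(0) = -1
First-order linear with linear forcing.
Homogeneous solution: x_h(n) = A·(-6)^n.
Try particular x_p(n) = pn + q. Substituting:
  pn + q = -6(p(n-1) + q) - 5n - 1.
Matching the n-coefficient: p = -6p - 5 ⇒ p = - \frac{5}{7}.
Matching constants: q = 6p - 6q - 1 ⇒ q = - \frac{37}{49}.
General: x(n) = A·(-6)^n - \frac{5 n}{7} - \frac{37}{49}.
Apply x(0) = -1: A - \frac{37}{49} = -1 ⇒ A = - \frac{12}{49}.
So x(n) = - \frac{12 \left(-6\right)^{n}}{49} - \frac{5 n}{7} - \frac{37}{49}.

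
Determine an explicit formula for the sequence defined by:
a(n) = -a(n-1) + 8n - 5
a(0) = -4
First-order linear with linear forcing.
Homogeneous solution: a_h(n) = A·(-1)^n.
Try particular a_p(n) = pn + q. Substituting:
  pn + q = -(p(n-1) + q) + 8n - 5.
Matching the n-coefficient: p = -p + 8 ⇒ p = 4.
Matching constants: q = p - q - 5 ⇒ q = - \frac{1}{2}.
General: a(n) = A·(-1)^n + 4 n - \frac{1}{2}.
Apply a(0) = -4: A - \frac{1}{2} = -4 ⇒ A = - \frac{7}{2}.
So a(n) = - \frac{7 \left(-1\right)^{n}}{2} + 4 n - \frac{1}{2}.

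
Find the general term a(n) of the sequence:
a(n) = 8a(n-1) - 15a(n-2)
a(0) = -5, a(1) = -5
Characteristic equation: x² - 8x + 15 = 0, which factors as (x - (5))(x - (3)) = 0.
Roots r₁ = 5, r₂ = 3 (distinct).
General solution: a(n) = A·(5)^n + B·(3)^n.
From a(0) = -5: A + B = -5.
From a(1) = -5: 5A + 3B = -5.
Solving: A = 5, B = -10.
So a(n) = - 10 \cdot 3^{n} + 5 \cdot 5^{n}.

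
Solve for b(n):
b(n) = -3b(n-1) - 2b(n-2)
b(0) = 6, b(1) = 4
Characteristic equation: x² + 3x + 2 = 0, which factors as (x - (-1))(x - (-2)) = 0.
Roots r₁ = -1, r₂ = -2 (distinct).
General solution: b(n) = A·(-1)^n + B·(-2)^n.
From b(0) = 6: A + B = 6.
From b(1) = 4: -A - 2B = 4.
Solving: A = 16, B = -10.
So b(n) = 16 \left(-1\right)^{n} - 10 \left(-2\right)^{n}.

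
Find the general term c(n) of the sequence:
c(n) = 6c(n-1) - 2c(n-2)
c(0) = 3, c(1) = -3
Characteristic equation: x² - 6x + 2 = 0.
Discriminant Δ = (6)² + 4·(-2) = 28.
Roots r₁,₂ = (6 ± √28)/2, so r₁ = \sqrt{7} + 3, r₂ = 3 - \sqrt{7}.
General solution: c(n) = A·r₁^n + B·r₂^n.
From the initial conditions, A + B = 3 and r₁A + r₂B = -3.
Since r₁ - r₂ = √28: A = (-3 - (3)r₂)/√28 = \frac{3}{2} - \frac{6 \sqrt{7}}{7}, and B = 3 - A = \frac{3}{2} + \frac{6 \sqrt{7}}{7}.
So c(n) = \left(\frac{3}{2} - \frac{6 \sqrt{7}}{7}\right)\left(\sqrt{7} + 3\right)^n + \left(\frac{3}{2} + \frac{6 \sqrt{7}}{7}\right)\left(3 - \sqrt{7}\right)^n.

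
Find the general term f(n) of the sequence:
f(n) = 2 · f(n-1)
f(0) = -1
Pure geometric recurrence with ratio 2.
By induction f(n) = f(0) · (2)^n = - 2^{n}.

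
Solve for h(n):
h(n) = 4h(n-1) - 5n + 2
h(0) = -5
First-order linear with linear forcing.
Homogeneous solution: h_h(n) = A·(4)^n.
Try particular h_p(n) = pn + q. Substituting:
  pn + q = 4(p(n-1) + q) - 5n + 2.
Matching the n-coefficient: p = 4p - 5 ⇒ p = \frac{5}{3}.
Matching constants: q = -4p + 4q + 2 ⇒ q = \frac{14}{9}.
General: h(n) = A·(4)^n + \frac{5 n}{3} + \frac{14}{9}.
Apply h(0) = -5: A + \frac{14}{9} = -5 ⇒ A = - \frac{59}{9}.
So h(n) = - \frac{59 \cdot 4^{n}}{9} + \frac{5 n}{3} + \frac{14}{9}.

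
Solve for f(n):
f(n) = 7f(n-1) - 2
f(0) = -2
First-order linear non-homogeneous.
Homogeneous solution: f_h(n) = A·(7)^n.
Try constant particular solution f_p = K: K = 7K - 2 ⇒ K = \frac{1}{3}.
General: f(n) = A·(7)^n + \frac{1}{3}.
Apply f(0) = -2: A + \frac{1}{3} = -2 ⇒ A = - \frac{7}{3}.
So f(n) = \frac{1}{3} - \frac{7 \cdot 7^{n}}{3}.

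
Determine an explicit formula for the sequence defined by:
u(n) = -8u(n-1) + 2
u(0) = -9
First-order linear non-homogeneous.
Homogeneous solution: u_h(n) = A·(-8)^n.
Try constant particular solution u_p = K: K = -8K + 2 ⇒ K = \frac{2}{9}.
General: u(n) = A·(-8)^n + \frac{2}{9}.
Apply u(0) = -9: A + \frac{2}{9} = -9 ⇒ A = - \frac{83}{9}.
So u(n) = \frac{2}{9} - \frac{83 \left(-8\right)^{n}}{9}.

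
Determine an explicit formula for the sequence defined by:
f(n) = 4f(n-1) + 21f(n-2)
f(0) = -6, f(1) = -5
Characteristic equation: x² - 4x - 21 = 0, which factors as (x - (7))(x - (-3)) = 0.
Roots r₁ = 7, r₂ = -3 (distinct).
General solution: f(n) = A·(7)^n + B·(-3)^n.
From f(0) = -6: A + B = -6.
From f(1) = -5: 7A - 3B = -5.
Solving: A = - \frac{23}{10}, B = - \frac{37}{10}.
So f(n) = - \frac{37 \left(-3\right)^{n}}{10} - \frac{23 \cdot 7^{n}}{10}.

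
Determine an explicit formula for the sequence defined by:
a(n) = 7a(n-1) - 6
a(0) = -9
First-order linear non-homogeneous.
Homogeneous solution: a_h(n) = A·(7)^n.
Try constant particular solution a_p = K: K = 7K - 6 ⇒ K = 1.
General: a(n) = A·(7)^n + 1.
Apply a(0) = -9: A + 1 = -9 ⇒ A = -10.
So a(n) = 1 - 10 \cdot 7^{n}.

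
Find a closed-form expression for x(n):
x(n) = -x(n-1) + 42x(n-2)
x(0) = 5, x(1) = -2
Characteristic equation: x² + x - 42 = 0, which factors as (x - (-7))(x - (6)) = 0.
Roots r₁ = -7, r₂ = 6 (distinct).
General solution: x(n) = A·(-7)^n + B·(6)^n.
From x(0) = 5: A + B = 5.
From x(1) = -2: -7A + 6B = -2.
Solving: A = \frac{32}{13}, B = \frac{33}{13}.
So x(n) = \frac{32 \left(-7\right)^{n}}{13} + \frac{33 \cdot 6^{n}}{13}.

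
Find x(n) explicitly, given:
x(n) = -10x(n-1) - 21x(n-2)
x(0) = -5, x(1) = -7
Characteristic equation: x² + 10x + 21 = 0, which factors as (x - (-3))(x - (-7)) = 0.
Roots r₁ = -3, r₂ = -7 (distinct).
General solution: x(n) = A·(-3)^n + B·(-7)^n.
From x(0) = -5: A + B = -5.
From x(1) = -7: -3A - 7B = -7.
Solving: A = - \frac{21}{2}, B = \frac{11}{2}.
So x(n) = - \frac{21 \left(-3\right)^{n}}{2} + \frac{11 \left(-7\right)^{n}}{2}.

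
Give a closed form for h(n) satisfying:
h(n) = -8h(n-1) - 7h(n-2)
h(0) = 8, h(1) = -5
Characteristic equation: x² + 8x + 7 = 0, which factors as (x - (-7))(x - (-1)) = 0.
Roots r₁ = -7, r₂ = -1 (distinct).
General solution: h(n) = A·(-7)^n + B·(-1)^n.
From h(0) = 8: A + B = 8.
From h(1) = -5: -7A - B = -5.
Solving: A = - \frac{1}{2}, B = \frac{17}{2}.
So h(n) = \frac{17 \left(-1\right)^{n}}{2} - \frac{\left(-7\right)^{n}}{2}.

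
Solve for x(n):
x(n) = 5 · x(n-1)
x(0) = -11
Pure geometric recurrence with ratio 5.
By induction x(n) = x(0) · (5)^n = - 11 \cdot 5^{n}.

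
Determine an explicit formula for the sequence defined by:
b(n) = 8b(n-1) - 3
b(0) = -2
First-order linear non-homogeneous.
Homogeneous solution: b_h(n) = A·(8)^n.
Try constant particular solution b_p = K: K = 8K - 3 ⇒ K = \frac{3}{7}.
General: b(n) = A·(8)^n + \frac{3}{7}.
Apply b(0) = -2: A + \frac{3}{7} = -2 ⇒ A = - \frac{17}{7}.
So b(n) = \frac{3}{7} - \frac{17 \cdot 8^{n}}{7}.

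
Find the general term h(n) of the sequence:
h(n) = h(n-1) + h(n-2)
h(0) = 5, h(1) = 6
Characteristic equation: x² - x - 1 = 0.
Discriminant Δ = (1)² + 4·(1) = 5.
Roots r₁,₂ = (1 ± √5)/2, so r₁ = \frac{1}{2} + \frac{\sqrt{5}}{2}, r₂ = \frac{1}{2} - \frac{\sqrt{5}}{2}.
General solution: h(n) = A·r₁^n + B·r₂^n.
From the initial conditions, A + B = 5 and r₁A + r₂B = 6.
Since r₁ - r₂ = √5: A = (6 - (5)r₂)/√5 = \frac{7 \sqrt{5}}{10} + \frac{5}{2}, and B = 5 - A = \frac{5}{2} - \frac{7 \sqrt{5}}{10}.
So h(n) = \left(\frac{7 \sqrt{5}}{10} + \frac{5}{2}\right)\left(\frac{1}{2} + \frac{\sqrt{5}}{2}\right)^n + \left(\frac{5}{2} - \frac{7 \sqrt{5}}{10}\right)\left(\frac{1}{2} - \frac{\sqrt{5}}{2}\right)^n.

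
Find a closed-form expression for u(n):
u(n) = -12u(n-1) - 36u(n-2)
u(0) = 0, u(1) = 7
Characteristic equation: x² + 12x + 36 = 0, which is (x - (-6))².
Repeated root r = -6.
General solution: u(n) = (A + Bn)·(-6)^n.
From u(0) = 0: A = 0.
From u(1) = 7: (A + B)·(-6) = 7 ⇒ B = - \frac{7}{6}.
So u(n) = \left(- \frac{7 n}{6}\right) \cdot (-6)^n.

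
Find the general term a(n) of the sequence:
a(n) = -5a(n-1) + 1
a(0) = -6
First-order linear non-homogeneous.
Homogeneous solution: a_h(n) = A·(-5)^n.
Try constant particular solution a_p = K: K = -5K + 1 ⇒ K = \frac{1}{6}.
General: a(n) = A·(-5)^n + \frac{1}{6}.
Apply a(0) = -6: A + \frac{1}{6} = -6 ⇒ A = - \frac{37}{6}.
So a(n) = \frac{1}{6} - \frac{37 \left(-5\right)^{n}}{6}.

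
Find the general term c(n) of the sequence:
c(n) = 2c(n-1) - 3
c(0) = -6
First-order linear non-homogeneous.
Homogeneous solution: c_h(n) = A·(2)^n.
Try constant particular solution c_p = K: K = 2K - 3 ⇒ K = 3.
General: c(n) = A·(2)^n + 3.
Apply c(0) = -6: A + 3 = -6 ⇒ A = -9.
So c(n) = 3 - 9 \cdot 2^{n}.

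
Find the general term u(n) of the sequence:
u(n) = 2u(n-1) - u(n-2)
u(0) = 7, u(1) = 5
Characteristic equation: x² - 2x + 1 = 0, which is (x - (1))².
Repeated root r = 1.
General solution: u(n) = (A + Bn)·(1)^n.
From u(0) = 7: A = 7.
From u(1) = 5: (A + B)·(1) = 5 ⇒ B = -2.
So u(n) = \left(7 - 2 n\right) \cdot (1)^n.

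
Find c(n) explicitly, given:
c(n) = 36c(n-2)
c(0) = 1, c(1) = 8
Characteristic equation: x² - 36 = 0, which factors as (x - (-6))(x - (6)) = 0.
Roots r₁ = -6, r₂ = 6 (distinct).
General solution: c(n) = A·(-6)^n + B·(6)^n.
From c(0) = 1: A + B = 1.
From c(1) = 8: -6A + 6B = 8.
Solving: A = - \frac{1}{6}, B = \frac{7}{6}.
So c(n) = - \frac{\left(-6\right)^{n}}{6} + \frac{7 \cdot 6^{n}}{6}.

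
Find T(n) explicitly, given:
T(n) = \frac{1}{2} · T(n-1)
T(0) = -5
Pure geometric recurrence with ratio \frac{1}{2}.
By induction T(n) = T(0) · (\frac{1}{2})^n = - 5 \cdot 2^{- n}.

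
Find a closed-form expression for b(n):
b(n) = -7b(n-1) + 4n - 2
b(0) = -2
First-order linear with linear forcing.
Homogeneous solution: b_h(n) = A·(-7)^n.
Try particular b_p(n) = pn + q. Substituting:
  pn + q = -7(p(n-1) + q) + 4n - 2.
Matching the n-coefficient: p = -7p + 4 ⇒ p = \frac{1}{2}.
Matching constants: q = 7p - 7q - 2 ⇒ q = \frac{3}{16}.
General: b(n) = A·(-7)^n + \frac{n}{2} + \frac{3}{16}.
Apply b(0) = -2: A + \frac{3}{16} = -2 ⇒ A = - \frac{35}{16}.
So b(n) = - \frac{35 \left(-7\right)^{n}}{16} + \frac{n}{2} + \frac{3}{16}.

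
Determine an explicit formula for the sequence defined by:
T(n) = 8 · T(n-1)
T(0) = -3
Pure geometric recurrence with ratio 8.
By induction T(n) = T(0) · (8)^n = - 3 \cdot 8^{n}.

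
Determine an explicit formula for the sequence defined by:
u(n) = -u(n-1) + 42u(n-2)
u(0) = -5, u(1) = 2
Characteristic equation: x² + x - 42 = 0, which factors as (x - (-7))(x - (6)) = 0.
Roots r₁ = -7, r₂ = 6 (distinct).
General solution: u(n) = A·(-7)^n + B·(6)^n.
From u(0) = -5: A + B = -5.
From u(1) = 2: -7A + 6B = 2.
Solving: A = - \frac{32}{13}, B = - \frac{33}{13}.
So u(n) = - \frac{32 \left(-7\right)^{n}}{13} - \frac{33 \cdot 6^{n}}{13}.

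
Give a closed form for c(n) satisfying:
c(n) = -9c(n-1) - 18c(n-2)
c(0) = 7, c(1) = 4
Characteristic equation: x² + 9x + 18 = 0, which factors as (x - (-6))(x - (-3)) = 0.
Roots r₁ = -6, r₂ = -3 (distinct).
General solution: c(n) = A·(-6)^n + B·(-3)^n.
From c(0) = 7: A + B = 7.
From c(1) = 4: -6A - 3B = 4.
Solving: A = - \frac{25}{3}, B = \frac{46}{3}.
So c(n) = \frac{46 \left(-3\right)^{n}}{3} - \frac{25 \left(-6\right)^{n}}{3}.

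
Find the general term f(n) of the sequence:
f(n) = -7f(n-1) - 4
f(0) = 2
First-order linear non-homogeneous.
Homogeneous solution: f_h(n) = A·(-7)^n.
Try constant particular solution f_p = K: K = -7K - 4 ⇒ K = - \frac{1}{2}.
General: f(n) = A·(-7)^n - \frac{1}{2}.
Apply f(0) = 2: A - \frac{1}{2} = 2 ⇒ A = \frac{5}{2}.
So f(n) = \frac{5 \left(-7\right)^{n}}{2} - \frac{1}{2}.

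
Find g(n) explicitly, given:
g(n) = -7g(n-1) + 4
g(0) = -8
First-order linear non-homogeneous.
Homogeneous solution: g_h(n) = A·(-7)^n.
Try constant particular solution g_p = K: K = -7K + 4 ⇒ K = \frac{1}{2}.
General: g(n) = A·(-7)^n + \frac{1}{2}.
Apply g(0) = -8: A + \frac{1}{2} = -8 ⇒ A = - \frac{17}{2}.
So g(n) = \frac{1}{2} - \frac{17 \left(-7\right)^{n}}{2}.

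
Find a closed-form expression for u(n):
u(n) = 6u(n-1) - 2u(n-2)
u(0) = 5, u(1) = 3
Characteristic equation: x² - 6x + 2 = 0.
Discriminant Δ = (6)² + 4·(-2) = 28.
Roots r₁,₂ = (6 ± √28)/2, so r₁ = \sqrt{7} + 3, r₂ = 3 - \sqrt{7}.
General solution: u(n) = A·r₁^n + B·r₂^n.
From the initial conditions, A + B = 5 and r₁A + r₂B = 3.
Since r₁ - r₂ = √28: A = (3 - (5)r₂)/√28 = \frac{5}{2} - \frac{6 \sqrt{7}}{7}, and B = 5 - A = \frac{6 \sqrt{7}}{7} + \frac{5}{2}.
So u(n) = \left(\frac{5}{2} - \frac{6 \sqrt{7}}{7}\right)\left(\sqrt{7} + 3\right)^n + \left(\frac{6 \sqrt{7}}{7} + \frac{5}{2}\right)\left(3 - \sqrt{7}\right)^n.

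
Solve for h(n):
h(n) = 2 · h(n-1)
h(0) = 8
Pure geometric recurrence with ratio 2.
By induction h(n) = h(0) · (2)^n = 8 \cdot 2^{n}.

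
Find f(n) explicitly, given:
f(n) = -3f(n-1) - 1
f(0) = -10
First-order linear non-homogeneous.
Homogeneous solution: f_h(n) = A·(-3)^n.
Try constant particular solution f_p = K: K = -3K - 1 ⇒ K = - \frac{1}{4}.
General: f(n) = A·(-3)^n - \frac{1}{4}.
Apply f(0) = -10: A - \frac{1}{4} = -10 ⇒ A = - \frac{39}{4}.
So f(n) = - \frac{39 \left(-3\right)^{n}}{4} - \frac{1}{4}.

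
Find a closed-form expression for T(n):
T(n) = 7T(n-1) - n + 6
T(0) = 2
First-order linear with linear forcing.
Homogeneous solution: T_h(n) = A·(7)^n.
Try particular T_p(n) = pn + q. Substituting:
  pn + q = 7(p(n-1) + q) - n + 6.
Matching the n-coefficient: p = 7p - 1 ⇒ p = \frac{1}{6}.
Matching constants: q = -7p + 7q + 6 ⇒ q = - \frac{29}{36}.
General: T(n) = A·(7)^n + \frac{n}{6} - \frac{29}{36}.
Apply T(0) = 2: A - \frac{29}{36} = 2 ⇒ A = \frac{101}{36}.
So T(n) = \frac{101 \cdot 7^{n}}{36} + \frac{n}{6} - \frac{29}{36}.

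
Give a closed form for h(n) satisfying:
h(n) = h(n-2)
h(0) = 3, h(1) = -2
Characteristic equation: x² - 1 = 0, which factors as (x - (1))(x - (-1)) = 0.
Roots r₁ = 1, r₂ = -1 (distinct).
General solution: h(n) = A·(1)^n + B·(-1)^n.
From h(0) = 3: A + B = 3.
From h(1) = -2: A - B = -2.
Solving: A = \frac{1}{2}, B = \frac{5}{2}.
So h(n) = \frac{5 \left(-1\right)^{n}}{2} + \frac{1}{2}.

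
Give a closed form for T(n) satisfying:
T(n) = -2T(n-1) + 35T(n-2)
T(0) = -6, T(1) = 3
Characteristic equation: x² + 2x - 35 = 0, which factors as (x - (5))(x - (-7)) = 0.
Roots r₁ = 5, r₂ = -7 (distinct).
General solution: T(n) = A·(5)^n + B·(-7)^n.
From T(0) = -6: A + B = -6.
From T(1) = 3: 5A - 7B = 3.
Solving: A = - \frac{13}{4}, B = - \frac{11}{4}.
So T(n) = - \frac{11 \left(-7\right)^{n}}{4} - \frac{13 \cdot 5^{n}}{4}.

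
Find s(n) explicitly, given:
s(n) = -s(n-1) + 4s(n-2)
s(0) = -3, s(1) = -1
Characteristic equation: x² + x - 4 = 0.
Discriminant Δ = (-1)² + 4·(4) = 17.
Roots r₁,₂ = (-1 ± √17)/2, so r₁ = - \frac{1}{2} + \frac{\sqrt{17}}{2}, r₂ = - \frac{\sqrt{17}}{2} - \frac{1}{2}.
General solution: s(n) = A·r₁^n + B·r₂^n.
From the initial conditions, A + B = -3 and r₁A + r₂B = -1.
Since r₁ - r₂ = √17: A = (-1 - (-3)r₂)/√17 = - \frac{3}{2} - \frac{5 \sqrt{17}}{34}, and B = -3 - A = - \frac{3}{2} + \frac{5 \sqrt{17}}{34}.
So s(n) = \left(- \frac{3}{2} - \frac{5 \sqrt{17}}{34}\right)\left(- \frac{1}{2} + \frac{\sqrt{17}}{2}\right)^n + \left(- \frac{3}{2} + \frac{5 \sqrt{17}}{34}\right)\left(- \frac{\sqrt{17}}{2} - \frac{1}{2}\right)^n.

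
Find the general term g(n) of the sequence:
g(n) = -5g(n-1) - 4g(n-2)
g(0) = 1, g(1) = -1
Characteristic equation: x² + 5x + 4 = 0, which factors as (x - (-1))(x - (-4)) = 0.
Roots r₁ = -1, r₂ = -4 (distinct).
General solution: g(n) = A·(-1)^n + B·(-4)^n.
From g(0) = 1: A + B = 1.
From g(1) = -1: -A - 4B = -1.
Solving: A = 1, B = 0.
So g(n) = \left(-1\right)^{n}.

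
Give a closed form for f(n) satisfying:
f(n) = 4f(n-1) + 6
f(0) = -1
First-order linear non-homogeneous.
Homogeneous solution: f_h(n) = A·(4)^n.
Try constant particular solution f_p = K: K = 4K + 6 ⇒ K = -2.
General: f(n) = A·(4)^n - 2.
Apply f(0) = -1: A - 2 = -1 ⇒ A = 1.
So f(n) = 4^{n} - 2.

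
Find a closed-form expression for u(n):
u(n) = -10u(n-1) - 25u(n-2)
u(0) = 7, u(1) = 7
Characteristic equation: x² + 10x + 25 = 0, which is (x - (-5))².
Repeated root r = -5.
General solution: u(n) = (A + Bn)·(-5)^n.
From u(0) = 7: A = 7.
From u(1) = 7: (A + B)·(-5) = 7 ⇒ B = - \frac{42}{5}.
So u(n) = \left(7 - \frac{42 n}{5}\right) \cdot (-5)^n.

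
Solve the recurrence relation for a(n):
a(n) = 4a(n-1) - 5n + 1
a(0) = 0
First-order linear with linear forcing.
Homogeneous solution: a_h(n) = A·(4)^n.
Try particular a_p(n) = pn + q. Substituting:
  pn + q = 4(p(n-1) + q) - 5n + 1.
Matching the n-coefficient: p = 4p - 5 ⇒ p = \frac{5}{3}.
Matching constants: q = -4p + 4q + 1 ⇒ q = \frac{17}{9}.
General: a(n) = A·(4)^n + \frac{5 n}{3} + \frac{17}{9}.
Apply a(0) = 0: A + \frac{17}{9} = 0 ⇒ A = - \frac{17}{9}.
So a(n) = - \frac{17 \cdot 4^{n}}{9} + \frac{5 n}{3} + \frac{17}{9}.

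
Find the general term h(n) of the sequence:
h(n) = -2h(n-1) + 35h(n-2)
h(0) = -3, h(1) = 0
Characteristic equation: x² + 2x - 35 = 0, which factors as (x - (5))(x - (-7)) = 0.
Roots r₁ = 5, r₂ = -7 (distinct).
General solution: h(n) = A·(5)^n + B·(-7)^n.
From h(0) = -3: A + B = -3.
From h(1) = 0: 5A - 7B = 0.
Solving: A = - \frac{7}{4}, B = - \frac{5}{4}.
So h(n) = - \frac{5 \left(-7\right)^{n}}{4} - \frac{7 \cdot 5^{n}}{4}.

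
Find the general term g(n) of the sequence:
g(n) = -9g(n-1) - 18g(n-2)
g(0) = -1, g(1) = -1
Characteristic equation: x² + 9x + 18 = 0, which factors as (x - (-3))(x - (-6)) = 0.
Roots r₁ = -3, r₂ = -6 (distinct).
General solution: g(n) = A·(-3)^n + B·(-6)^n.
From g(0) = -1: A + B = -1.
From g(1) = -1: -3A - 6B = -1.
Solving: A = - \frac{7}{3}, B = \frac{4}{3}.
So g(n) = - \frac{7 \left(-3\right)^{n}}{3} + \frac{4 \left(-6\right)^{n}}{3}.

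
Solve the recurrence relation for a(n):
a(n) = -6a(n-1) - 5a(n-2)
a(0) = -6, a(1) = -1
Characteristic equation: x² + 6x + 5 = 0, which factors as (x - (-5))(x - (-1)) = 0.
Roots r₁ = -5, r₂ = -1 (distinct).
General solution: a(n) = A·(-5)^n + B·(-1)^n.
From a(0) = -6: A + B = -6.
From a(1) = -1: -5A - B = -1.
Solving: A = \frac{7}{4}, B = - \frac{31}{4}.
So a(n) = - \frac{31 \left(-1\right)^{n}}{4} + \frac{7 \left(-5\right)^{n}}{4}.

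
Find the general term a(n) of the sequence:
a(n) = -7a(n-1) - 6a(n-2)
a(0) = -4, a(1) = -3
Characteristic equation: x² + 7x + 6 = 0, which factors as (x - (-6))(x - (-1)) = 0.
Roots r₁ = -6, r₂ = -1 (distinct).
General solution: a(n) = A·(-6)^n + B·(-1)^n.
From a(0) = -4: A + B = -4.
From a(1) = -3: -6A - B = -3.
Solving: A = \frac{7}{5}, B = - \frac{27}{5}.
So a(n) = - \frac{27 \left(-1\right)^{n}}{5} + \frac{7 \left(-6\right)^{n}}{5}.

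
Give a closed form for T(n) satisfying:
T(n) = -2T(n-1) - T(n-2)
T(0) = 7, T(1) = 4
Characteristic equation: x² + 2x + 1 = 0, which is (x - (-1))².
Repeated root r = -1.
General solution: T(n) = (A + Bn)·(-1)^n.
From T(0) = 7: A = 7.
From T(1) = 4: (A + B)·(-1) = 4 ⇒ B = -11.
So T(n) = \left(7 - 11 n\right) \cdot (-1)^n.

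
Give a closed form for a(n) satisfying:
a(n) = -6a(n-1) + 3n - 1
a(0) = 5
First-order linear with linear forcing.
Homogeneous solution: a_h(n) = A·(-6)^n.
Try particular a_p(n) = pn + q. Substituting:
  pn + q = -6(p(n-1) + q) + 3n - 1.
Matching the n-coefficient: p = -6p + 3 ⇒ p = \frac{3}{7}.
Matching constants: q = 6p - 6q - 1 ⇒ q = \frac{11}{49}.
General: a(n) = A·(-6)^n + \frac{3 n}{7} + \frac{11}{49}.
Apply a(0) = 5: A + \frac{11}{49} = 5 ⇒ A = \frac{234}{49}.
So a(n) = \frac{234 \left(-6\right)^{n}}{49} + \frac{3 n}{7} + \frac{11}{49}.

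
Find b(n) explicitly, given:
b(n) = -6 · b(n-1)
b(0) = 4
Pure geometric recurrence with ratio -6.
By induction b(n) = b(0) · (-6)^n = 4 \left(-6\right)^{n}.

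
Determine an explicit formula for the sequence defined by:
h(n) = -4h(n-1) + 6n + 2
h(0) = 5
First-order linear with linear forcing.
Homogeneous solution: h_h(n) = A·(-4)^n.
Try particular h_p(n) = pn + q. Substituting:
  pn + q = -4(p(n-1) + q) + 6n + 2.
Matching the n-coefficient: p = -4p + 6 ⇒ p = \frac{6}{5}.
Matching constants: q = 4p - 4q + 2 ⇒ q = \frac{34}{25}.
General: h(n) = A·(-4)^n + \frac{6 n}{5} + \frac{34}{25}.
Apply h(0) = 5: A + \frac{34}{25} = 5 ⇒ A = \frac{91}{25}.
So h(n) = \frac{91 \left(-4\right)^{n}}{25} + \frac{6 n}{5} + \frac{34}{25}.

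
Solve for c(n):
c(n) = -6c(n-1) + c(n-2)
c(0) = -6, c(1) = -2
Characteristic equation: x² + 6x - 1 = 0.
Discriminant Δ = (-6)² + 4·(1) = 40.
Roots r₁,₂ = (-6 ± √40)/2, so r₁ = -3 + \sqrt{10}, r₂ = - \sqrt{10} - 3.
General solution: c(n) = A·r₁^n + B·r₂^n.
From the initial conditions, A + B = -6 and r₁A + r₂B = -2.
Since r₁ - r₂ = √40: A = (-2 - (-6)r₂)/√40 = - \sqrt{10} - 3, and B = -6 - A = -3 + \sqrt{10}.
So c(n) = \left(- \sqrt{10} - 3\right)\left(-3 + \sqrt{10}\right)^n + \left(-3 + \sqrt{10}\right)\left(- \sqrt{10} - 3\right)^n.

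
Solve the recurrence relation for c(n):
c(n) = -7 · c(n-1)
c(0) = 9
Pure geometric recurrence with ratio -7.
By induction c(n) = c(0) · (-7)^n = 9 \left(-7\right)^{n}.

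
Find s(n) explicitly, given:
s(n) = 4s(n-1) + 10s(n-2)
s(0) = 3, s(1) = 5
Characteristic equation: x² - 4x - 10 = 0.
Discriminant Δ = (4)² + 4·(10) = 56.
Roots r₁,₂ = (4 ± √56)/2, so r₁ = 2 + \sqrt{14}, r₂ = 2 - \sqrt{14}.
General solution: s(n) = A·r₁^n + B·r₂^n.
From the initial conditions, A + B = 3 and r₁A + r₂B = 5.
Since r₁ - r₂ = √56: A = (5 - (3)r₂)/√56 = \frac{3}{2} - \frac{\sqrt{14}}{28}, and B = 3 - A = \frac{\sqrt{14}}{28} + \frac{3}{2}.
So s(n) = \left(\frac{3}{2} - \frac{\sqrt{14}}{28}\right)\left(2 + \sqrt{14}\right)^n + \left(\frac{\sqrt{14}}{28} + \frac{3}{2}\right)\left(2 - \sqrt{14}\right)^n.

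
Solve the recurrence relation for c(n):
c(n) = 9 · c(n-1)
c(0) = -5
Pure geometric recurrence with ratio 9.
By induction c(n) = c(0) · (9)^n = - 5 \cdot 9^{n}.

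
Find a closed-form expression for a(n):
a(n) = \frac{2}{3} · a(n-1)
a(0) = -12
Pure geometric recurrence with ratio \frac{2}{3}.
By induction a(n) = a(0) · (\frac{2}{3})^n = - 12 \left(\frac{2}{3}\right)^{n}.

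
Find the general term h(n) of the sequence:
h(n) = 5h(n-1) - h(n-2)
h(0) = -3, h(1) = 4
Characteristic equation: x² - 5x + 1 = 0.
Discriminant Δ = (5)² + 4·(-1) = 21.
Roots r₁,₂ = (5 ± √21)/2, so r₁ = \frac{\sqrt{21}}{2} + \frac{5}{2}, r₂ = \frac{5}{2} - \frac{\sqrt{21}}{2}.
General solution: h(n) = A·r₁^n + B·r₂^n.
From the initial conditions, A + B = -3 and r₁A + r₂B = 4.
Since r₁ - r₂ = √21: A = (4 - (-3)r₂)/√21 = - \frac{3}{2} + \frac{23 \sqrt{21}}{42}, and B = -3 - A = - \frac{23 \sqrt{21}}{42} - \frac{3}{2}.
So h(n) = \left(- \frac{3}{2} + \frac{23 \sqrt{21}}{42}\right)\left(\frac{\sqrt{21}}{2} + \frac{5}{2}\right)^n + \left(- \frac{23 \sqrt{21}}{42} - \frac{3}{2}\right)\left(\frac{5}{2} - \frac{\sqrt{21}}{2}\right)^n.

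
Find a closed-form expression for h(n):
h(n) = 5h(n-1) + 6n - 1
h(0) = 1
First-order linear with linear forcing.
Homogeneous solution: h_h(n) = A·(5)^n.
Try particular h_p(n) = pn + q. Substituting:
  pn + q = 5(p(n-1) + q) + 6n - 1.
Matching the n-coefficient: p = 5p + 6 ⇒ p = - \frac{3}{2}.
Matching constants: q = -5p + 5q - 1 ⇒ q = - \frac{13}{8}.
General: h(n) = A·(5)^n - \frac{3 n}{2} - \frac{13}{8}.
Apply h(0) = 1: A - \frac{13}{8} = 1 ⇒ A = \frac{21}{8}.
So h(n) = \frac{21 \cdot 5^{n}}{8} - \frac{3 n}{2} - \frac{13}{8}.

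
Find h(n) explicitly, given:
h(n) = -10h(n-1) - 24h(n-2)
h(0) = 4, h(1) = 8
Characteristic equation: x² + 10x + 24 = 0, which factors as (x - (-4))(x - (-6)) = 0.
Roots r₁ = -4, r₂ = -6 (distinct).
General solution: h(n) = A·(-4)^n + B·(-6)^n.
From h(0) = 4: A + B = 4.
From h(1) = 8: -4A - 6B = 8.
Solving: A = 16, B = -12.
So h(n) = 16 \left(-4\right)^{n} - 12 \left(-6\right)^{n}.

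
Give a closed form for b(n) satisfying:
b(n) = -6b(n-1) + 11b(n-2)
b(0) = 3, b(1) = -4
Characteristic equation: x² + 6x - 11 = 0.
Discriminant Δ = (-6)² + 4·(11) = 80.
Roots r₁,₂ = (-6 ± √80)/2, so r₁ = -3 + 2 \sqrt{5}, r₂ = - 2 \sqrt{5} - 3.
General solution: b(n) = A·r₁^n + B·r₂^n.
From the initial conditions, A + B = 3 and r₁A + r₂B = -4.
Since r₁ - r₂ = √80: A = (-4 - (3)r₂)/√80 = \frac{\sqrt{5}}{4} + \frac{3}{2}, and B = 3 - A = \frac{3}{2} - \frac{\sqrt{5}}{4}.
So b(n) = \left(\frac{\sqrt{5}}{4} + \frac{3}{2}\right)\left(-3 + 2 \sqrt{5}\right)^n + \left(\frac{3}{2} - \frac{\sqrt{5}}{4}\right)\left(- 2 \sqrt{5} - 3\right)^n.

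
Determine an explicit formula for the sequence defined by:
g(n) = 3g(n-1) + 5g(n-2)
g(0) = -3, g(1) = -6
Characteristic equation: x² - 3x - 5 = 0.
Discriminant Δ = (3)² + 4·(5) = 29.
Roots r₁,₂ = (3 ± √29)/2, so r₁ = \frac{3}{2} + \frac{\sqrt{29}}{2}, r₂ = \frac{3}{2} - \frac{\sqrt{29}}{2}.
General solution: g(n) = A·r₁^n + B·r₂^n.
From the initial conditions, A + B = -3 and r₁A + r₂B = -6.
Since r₁ - r₂ = √29: A = (-6 - (-3)r₂)/√29 = - \frac{3}{2} - \frac{3 \sqrt{29}}{58}, and B = -3 - A = - \frac{3}{2} + \frac{3 \sqrt{29}}{58}.
So g(n) = \left(- \frac{3}{2} - \frac{3 \sqrt{29}}{58}\right)\left(\frac{3}{2} + \frac{\sqrt{29}}{2}\right)^n + \left(- \frac{3}{2} + \frac{3 \sqrt{29}}{58}\right)\left(\frac{3}{2} - \frac{\sqrt{29}}{2}\right)^n.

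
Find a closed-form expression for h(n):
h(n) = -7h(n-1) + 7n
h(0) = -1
First-order linear with linear forcing.
Homogeneous solution: h_h(n) = A·(-7)^n.
Try particular h_p(n) = pn + q. Substituting:
  pn + q = -7(p(n-1) + q) + 7n.
Matching the n-coefficient: p = -7p + 7 ⇒ p = \frac{7}{8}.
Matching constants: q = 7p - 7q ⇒ q = \frac{49}{64}.
General: h(n) = A·(-7)^n + \frac{7 n}{8} + \frac{49}{64}.
Apply h(0) = -1: A + \frac{49}{64} = -1 ⇒ A = - \frac{113}{64}.
So h(n) = - \frac{113 \left(-7\right)^{n}}{64} + \frac{7 n}{8} + \frac{49}{64}.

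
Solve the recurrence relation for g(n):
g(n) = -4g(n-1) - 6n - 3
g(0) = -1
First-order linear with linear forcing.
Homogeneous solution: g_h(n) = A·(-4)^n.
Try particular g_p(n) = pn + q. Substituting:
  pn + q = -4(p(n-1) + q) - 6n - 3.
Matching the n-coefficient: p = -4p - 6 ⇒ p = - \frac{6}{5}.
Matching constants: q = 4p - 4q - 3 ⇒ q = - \frac{39}{25}.
General: g(n) = A·(-4)^n - \frac{6 n}{5} - \frac{39}{25}.
Apply g(0) = -1: A - \frac{39}{25} = -1 ⇒ A = \frac{14}{25}.
So g(n) = \frac{14 \left(-4\right)^{n}}{25} - \frac{6 n}{5} - \frac{39}{25}.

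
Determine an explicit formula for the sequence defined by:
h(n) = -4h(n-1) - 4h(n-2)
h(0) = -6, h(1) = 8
Characteristic equation: x² + 4x + 4 = 0, which is (x - (-2))².
Repeated root r = -2.
General solution: h(n) = (A + Bn)·(-2)^n.
From h(0) = -6: A = -6.
From h(1) = 8: (A + B)·(-2) = 8 ⇒ B = 2.
So h(n) = \left(2 n - 6\right) \cdot (-2)^n.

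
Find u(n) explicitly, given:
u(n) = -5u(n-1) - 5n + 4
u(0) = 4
First-order linear with linear forcing.
Homogeneous solution: u_h(n) = A·(-5)^n.
Try particular u_p(n) = pn + q. Substituting:
  pn + q = -5(p(n-1) + q) - 5n + 4.
Matching the n-coefficient: p = -5p - 5 ⇒ p = - \frac{5}{6}.
Matching constants: q = 5p - 5q + 4 ⇒ q = - \frac{1}{36}.
General: u(n) = A·(-5)^n - \frac{5 n}{6} - \frac{1}{36}.
Apply u(0) = 4: A - \frac{1}{36} = 4 ⇒ A = \frac{145}{36}.
So u(n) = \frac{145 \left(-5\right)^{n}}{36} - \frac{5 n}{6} - \frac{1}{36}.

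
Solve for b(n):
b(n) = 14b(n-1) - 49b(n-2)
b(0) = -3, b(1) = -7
Characteristic equation: x² - 14x + 49 = 0, which is (x - (7))².
Repeated root r = 7.
General solution: b(n) = (A + Bn)·(7)^n.
From b(0) = -3: A = -3.
From b(1) = -7: (A + B)·(7) = -7 ⇒ B = 2.
So b(n) = \left(2 n - 3\right) \cdot (7)^n.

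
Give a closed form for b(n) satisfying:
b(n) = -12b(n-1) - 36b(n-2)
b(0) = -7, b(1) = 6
Characteristic equation: x² + 12x + 36 = 0, which is (x - (-6))².
Repeated root r = -6.
General solution: b(n) = (A + Bn)·(-6)^n.
From b(0) = -7: A = -7.
From b(1) = 6: (A + B)·(-6) = 6 ⇒ B = 6.
So b(n) = \left(6 n - 7\right) \cdot (-6)^n.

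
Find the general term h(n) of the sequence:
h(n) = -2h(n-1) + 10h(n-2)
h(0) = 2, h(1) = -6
Characteristic equation: x² + 2x - 10 = 0.
Discriminant Δ = (-2)² + 4·(10) = 44.
Roots r₁,₂ = (-2 ± √44)/2, so r₁ = -1 + \sqrt{11}, r₂ = - \sqrt{11} - 1.
General solution: h(n) = A·r₁^n + B·r₂^n.
From the initial conditions, A + B = 2 and r₁A + r₂B = -6.
Since r₁ - r₂ = √44: A = (-6 - (2)r₂)/√44 = 1 - \frac{2 \sqrt{11}}{11}, and B = 2 - A = \frac{2 \sqrt{11}}{11} + 1.
So h(n) = \left(1 - \frac{2 \sqrt{11}}{11}\right)\left(-1 + \sqrt{11}\right)^n + \left(\frac{2 \sqrt{11}}{11} + 1\right)\left(- \sqrt{11} - 1\right)^n.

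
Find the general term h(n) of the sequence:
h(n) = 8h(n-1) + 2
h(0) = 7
First-order linear non-homogeneous.
Homogeneous solution: h_h(n) = A·(8)^n.
Try constant particular solution h_p = K: K = 8K + 2 ⇒ K = - \frac{2}{7}.
General: h(n) = A·(8)^n - \frac{2}{7}.
Apply h(0) = 7: A - \frac{2}{7} = 7 ⇒ A = \frac{51}{7}.
So h(n) = \frac{51 \cdot 8^{n}}{7} - \frac{2}{7}.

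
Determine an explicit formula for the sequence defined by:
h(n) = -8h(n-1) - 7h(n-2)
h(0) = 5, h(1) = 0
Characteristic equation: x² + 8x + 7 = 0, which factors as (x - (-1))(x - (-7)) = 0.
Roots r₁ = -1, r₂ = -7 (distinct).
General solution: h(n) = A·(-1)^n + B·(-7)^n.
From h(0) = 5: A + B = 5.
From h(1) = 0: -A - 7B = 0.
Solving: A = \frac{35}{6}, B = - \frac{5}{6}.
So h(n) = \frac{35 \left(-1\right)^{n}}{6} - \frac{5 \left(-7\right)^{n}}{6}.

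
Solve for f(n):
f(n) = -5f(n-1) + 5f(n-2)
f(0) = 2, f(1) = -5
Characteristic equation: x² + 5x - 5 = 0.
Discriminant Δ = (-5)² + 4·(5) = 45.
Roots r₁,₂ = (-5 ± √45)/2, so r₁ = - \frac{5}{2} + \frac{3 \sqrt{5}}{2}, r₂ = - \frac{3 \sqrt{5}}{2} - \frac{5}{2}.
General solution: f(n) = A·r₁^n + B·r₂^n.
From the initial conditions, A + B = 2 and r₁A + r₂B = -5.
Since r₁ - r₂ = √45: A = (-5 - (2)r₂)/√45 = 1, and B = 2 - A = 1.
So f(n) = \left(1\right)\left(- \frac{5}{2} + \frac{3 \sqrt{5}}{2}\right)^n + \left(1\right)\left(- \frac{3 \sqrt{5}}{2} - \frac{5}{2}\right)^n.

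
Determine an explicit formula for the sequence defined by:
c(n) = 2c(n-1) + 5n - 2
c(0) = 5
First-order linear with linear forcing.
Homogeneous solution: c_h(n) = A·(2)^n.
Try particular c_p(n) = pn + q. Substituting:
  pn + q = 2(p(n-1) + q) + 5n - 2.
Matching the n-coefficient: p = 2p + 5 ⇒ p = -5.
Matching constants: q = -2p + 2q - 2 ⇒ q = -8.
General: c(n) = A·(2)^n - 5 n - 8.
Apply c(0) = 5: A - 8 = 5 ⇒ A = 13.
So c(n) = 13 \cdot 2^{n} - 5 n - 8.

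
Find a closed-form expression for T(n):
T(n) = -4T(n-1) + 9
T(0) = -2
First-order linear non-homogeneous.
Homogeneous solution: T_h(n) = A·(-4)^n.
Try constant particular solution T_p = K: K = -4K + 9 ⇒ K = \frac{9}{5}.
General: T(n) = A·(-4)^n + \frac{9}{5}.
Apply T(0) = -2: A + \frac{9}{5} = -2 ⇒ A = - \frac{19}{5}.
So T(n) = \frac{9}{5} - \frac{19 \left(-4\right)^{n}}{5}.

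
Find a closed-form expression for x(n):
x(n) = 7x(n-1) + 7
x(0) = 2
First-order linear non-homogeneous.
Homogeneous solution: x_h(n) = A·(7)^n.
Try constant particular solution x_p = K: K = 7K + 7 ⇒ K = - \frac{7}{6}.
General: x(n) = A·(7)^n - \frac{7}{6}.
Apply x(0) = 2: A - \frac{7}{6} = 2 ⇒ A = \frac{19}{6}.
So x(n) = \frac{19 \cdot 7^{n}}{6} - \frac{7}{6}.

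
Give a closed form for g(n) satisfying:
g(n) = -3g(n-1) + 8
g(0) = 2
First-order linear non-homogeneous.
Homogeneous solution: g_h(n) = A·(-3)^n.
Try constant particular solution g_p = K: K = -3K + 8 ⇒ K = 2.
General: g(n) = A·(-3)^n + 2.
Apply g(0) = 2: A + 2 = 2 ⇒ A = 0.
So g(n) = 2.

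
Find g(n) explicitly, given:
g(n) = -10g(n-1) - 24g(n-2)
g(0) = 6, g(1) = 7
Characteristic equation: x² + 10x + 24 = 0, which factors as (x - (-4))(x - (-6)) = 0.
Roots r₁ = -4, r₂ = -6 (distinct).
General solution: g(n) = A·(-4)^n + B·(-6)^n.
From g(0) = 6: A + B = 6.
From g(1) = 7: -4A - 6B = 7.
Solving: A = \frac{43}{2}, B = - \frac{31}{2}.
So g(n) = \frac{43 \left(-4\right)^{n}}{2} - \frac{31 \left(-6\right)^{n}}{2}.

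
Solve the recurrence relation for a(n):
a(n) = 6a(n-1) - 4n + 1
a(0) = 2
First-order linear with linear forcing.
Homogeneous solution: a_h(n) = A·(6)^n.
Try particular a_p(n) = pn + q. Substituting:
  pn + q = 6(p(n-1) + q) - 4n + 1.
Matching the n-coefficient: p = 6p - 4 ⇒ p = \frac{4}{5}.
Matching constants: q = -6p + 6q + 1 ⇒ q = \frac{19}{25}.
General: a(n) = A·(6)^n + \frac{4 n}{5} + \frac{19}{25}.
Apply a(0) = 2: A + \frac{19}{25} = 2 ⇒ A = \frac{31}{25}.
So a(n) = \frac{31 \cdot 6^{n}}{25} + \frac{4 n}{5} + \frac{19}{25}.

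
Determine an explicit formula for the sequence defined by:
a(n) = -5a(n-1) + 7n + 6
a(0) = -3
First-order linear with linear forcing.
Homogeneous solution: a_h(n) = A·(-5)^n.
Try particular a_p(n) = pn + q. Substituting:
  pn + q = -5(p(n-1) + q) + 7n + 6.
Matching the n-coefficient: p = -5p + 7 ⇒ p = \frac{7}{6}.
Matching constants: q = 5p - 5q + 6 ⇒ q = \frac{71}{36}.
General: a(n) = A·(-5)^n + \frac{7 n}{6} + \frac{71}{36}.
Apply a(0) = -3: A + \frac{71}{36} = -3 ⇒ A = - \frac{179}{36}.
So a(n) = - \frac{179 \left(-5\right)^{n}}{36} + \frac{7 n}{6} + \frac{71}{36}.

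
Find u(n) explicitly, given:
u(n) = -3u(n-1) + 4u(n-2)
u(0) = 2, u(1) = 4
Characteristic equation: x² + 3x - 4 = 0, which factors as (x - (1))(x - (-4)) = 0.
Roots r₁ = 1, r₂ = -4 (distinct).
General solution: u(n) = A·(1)^n + B·(-4)^n.
From u(0) = 2: A + B = 2.
From u(1) = 4: A - 4B = 4.
Solving: A = \frac{12}{5}, B = - \frac{2}{5}.
So u(n) = \frac{12}{5} - \frac{2 \left(-4\right)^{n}}{5}.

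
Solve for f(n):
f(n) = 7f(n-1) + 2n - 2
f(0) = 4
First-order linear with linear forcing.
Homogeneous solution: f_h(n) = A·(7)^n.
Try particular f_p(n) = pn + q. Substituting:
  pn + q = 7(p(n-1) + q) + 2n - 2.
Matching the n-coefficient: p = 7p + 2 ⇒ p = - \frac{1}{3}.
Matching constants: q = -7p + 7q - 2 ⇒ q = - \frac{1}{18}.
General: f(n) = A·(7)^n - \frac{n}{3} - \frac{1}{18}.
Apply f(0) = 4: A - \frac{1}{18} = 4 ⇒ A = \frac{73}{18}.
So f(n) = \frac{73 \cdot 7^{n}}{18} - \frac{n}{3} - \frac{1}{18}.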